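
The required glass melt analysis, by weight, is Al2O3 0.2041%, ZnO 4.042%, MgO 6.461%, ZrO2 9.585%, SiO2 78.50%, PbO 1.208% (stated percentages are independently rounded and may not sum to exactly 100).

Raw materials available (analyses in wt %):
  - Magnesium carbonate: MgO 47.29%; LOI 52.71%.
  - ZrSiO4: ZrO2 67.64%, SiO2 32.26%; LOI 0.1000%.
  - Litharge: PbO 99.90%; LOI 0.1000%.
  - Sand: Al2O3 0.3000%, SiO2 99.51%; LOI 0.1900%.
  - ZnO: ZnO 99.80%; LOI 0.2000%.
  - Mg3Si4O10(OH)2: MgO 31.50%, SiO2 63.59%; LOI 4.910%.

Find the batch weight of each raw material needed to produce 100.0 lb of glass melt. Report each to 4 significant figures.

Rounding to 4 significant digits governs each in-between result as shown — all internal work holds full float precision through the solve. Every reported figure sees exactly one rounding. Derived quantities, including six oxide percentages, ignition loss, yield, glass mass, totals, are recomputed starting from the weights on 100.0 lb of glass at full precision, exactly as printed in the question or the answer.
Oxide-by-oxide targets in 100.0 lb glass melt:
  Al2O3: 0.2041% × 100.0 = 0.2041 lb
  ZnO: 4.042% × 100.0 = 4.042 lb
  MgO: 6.461% × 100.0 = 6.461 lb
  ZrO2: 9.585% × 100.0 = 9.585 lb
  SiO2: 78.50% × 100.0 = 78.50 lb
  PbO: 1.208% × 100.0 = 1.208 lb
Mass-balance tally per oxide using the reported weights, under the basis named above (every target is met by its sum net of answer rounding effects):
  Al2O3: 68.03·0.003000 = 0.2041 lb (target 0.2041 lb)
  ZnO: 4.050·0.9980 = 4.042 lb (target 4.042 lb)
  MgO: 7.138·0.4729 + 9.795·0.3150 = 6.461 lb (target 6.461 lb)
  ZrO2: 14.17·0.6764 = 9.585 lb (target 9.585 lb)
  SiO2: 14.17·0.3226 + 68.03·0.9951 + 9.795·0.6359 = 78.50 lb (target 78.50 lb)
  PbO: 1.209·0.9990 = 1.208 lb (target 1.208 lb)
Glass-mass sanity pass: whole batch net of LOI = 100.0 lb (summing oxide targets gives 100.0 lb; the stated basis being 100.0 lb — rounding explains the deltas).
Whole-batch sum: Σ batch = 104.4 lb; LOI loss = Σ batch·LOI = 4.396 lb; yield, glass over the total, = 95.79%.

Batch per 100.0 lb glass melt:
  Magnesium carbonate: 7.138 lb
  ZrSiO4: 14.17 lb
  Litharge: 1.209 lb
  Sand: 68.03 lb
  ZnO: 4.050 lb
  Mg3Si4O10(OH)2: 9.795 lb
Total batch = 104.4 lb; LOI loss = 4.396 lb; yield = 95.79%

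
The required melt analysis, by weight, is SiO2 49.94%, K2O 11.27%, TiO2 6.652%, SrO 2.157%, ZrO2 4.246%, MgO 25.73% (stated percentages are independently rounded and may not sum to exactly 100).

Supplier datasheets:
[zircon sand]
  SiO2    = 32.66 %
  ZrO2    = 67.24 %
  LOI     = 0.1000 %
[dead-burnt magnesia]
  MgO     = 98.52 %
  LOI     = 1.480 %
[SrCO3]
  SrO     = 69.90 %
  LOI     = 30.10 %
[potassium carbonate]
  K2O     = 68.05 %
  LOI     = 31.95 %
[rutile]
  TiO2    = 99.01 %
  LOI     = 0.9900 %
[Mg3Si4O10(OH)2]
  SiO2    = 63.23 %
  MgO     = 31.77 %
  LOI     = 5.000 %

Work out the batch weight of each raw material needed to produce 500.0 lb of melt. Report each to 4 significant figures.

Batch per 500.0 lb melt:
  zircon sand: 31.57 lb
  dead-burnt magnesia: 8.495 lb
  SrCO3: 15.43 lb
  potassium carbonate: 82.81 lb
  rutile: 33.59 lb
  Mg3Si4O10(OH)2: 378.6 lb
Total batch = 550.5 lb; LOI loss = 50.52 lb; yield = 90.82%

Mid-chain values appear, with 4-significant-figure rounding, across the worked steps — the whole derivation runs at exact precision through every step. Every reported result carries a single rounding — the derived quantities (the six compositions, net glass mass, totals, the yield, ignition loss) are carried from the weighed amounts for 500.0 lb of glass at full float precision, as written in the question or the answer.
Per-oxide target masses for 500.0 lb melt:
  SiO2: 49.94% × 500.0 = 249.7 lb
  K2O: 11.27% × 500.0 = 56.35 lb
  TiO2: 6.652% × 500.0 = 33.26 lb
  SrO: 2.157% × 500.0 = 10.78 lb
  ZrO2: 4.246% × 500.0 = 21.23 lb
  MgO: 25.73% × 500.0 = 128.6 lb
Sums-versus-targets review with the batch weights as given, on the stated basis (each sum matches its target mass given rounding of the digits):
  SiO2: 31.57·0.3266 + 378.6·0.6323 = 249.7 lb (target 249.7 lb)
  K2O: 82.81·0.6805 = 56.35 lb (target 56.35 lb)
  TiO2: 33.59·0.9901 = 33.26 lb (target 33.26 lb)
  SrO: 15.43·0.6990 = 10.79 lb (target 10.78 lb)
  ZrO2: 31.57·0.6724 = 21.23 lb (target 21.23 lb)
  MgO: 8.495·0.9852 + 378.6·0.3177 = 128.7 lb (target 128.6 lb)
Glass-mass sanity pass: batch Σ − ignition loss = 500.0 lb (the Σ of target masses is 500.0 lb; versus the stated basis of 500.0 lb — gaps are rounding artifacts).
Whole-batch sum: Σ batch = 550.5 lb; loss to ignition Σ batch·LOI = 50.52 lb; the yield ratio, glass ÷ batch: 90.82%.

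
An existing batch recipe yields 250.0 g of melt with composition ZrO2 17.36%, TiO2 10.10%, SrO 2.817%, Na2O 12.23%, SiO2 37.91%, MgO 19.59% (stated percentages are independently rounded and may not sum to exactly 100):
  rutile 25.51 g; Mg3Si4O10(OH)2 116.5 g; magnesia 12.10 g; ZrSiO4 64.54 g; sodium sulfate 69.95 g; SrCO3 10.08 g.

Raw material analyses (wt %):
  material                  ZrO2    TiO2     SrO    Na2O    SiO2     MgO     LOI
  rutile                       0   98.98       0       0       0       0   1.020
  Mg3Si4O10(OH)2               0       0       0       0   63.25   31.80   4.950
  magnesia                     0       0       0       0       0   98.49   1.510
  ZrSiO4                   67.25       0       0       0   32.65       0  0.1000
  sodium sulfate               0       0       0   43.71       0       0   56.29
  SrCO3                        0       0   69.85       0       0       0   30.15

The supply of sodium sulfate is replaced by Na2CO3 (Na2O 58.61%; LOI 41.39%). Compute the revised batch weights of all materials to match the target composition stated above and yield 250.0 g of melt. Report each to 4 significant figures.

Revised batch per 250.0 g melt:
  rutile: 25.51 g
  Mg3Si4O10(OH)2: 116.5 g
  magnesia: 12.10 g
  ZrSiO4: 64.54 g
  Na2CO3: 52.17 g
  SrCO3: 10.08 g
Total batch = 280.9 g; LOI loss = 30.91 g

Mid-chain values are printed (rounded to four significant digits) when written out — full float precision is maintained in every operation. Every reported result receives exactly one rounding; derived quantities (totals, the six compositions, net glass mass, yield, LOI) are recomputed from the batch weights per 250.0 g of glass at exact precision precisely as stated by question or answer.
Per-oxide target masses for 250.0 g melt:
  ZrO2: 17.36% × 250.0 = 43.40 g
  TiO2: 10.10% × 250.0 = 25.25 g
  SrO: 2.817% × 250.0 = 7.042 g
  Na2O: 12.23% × 250.0 = 30.58 g
  SiO2: 37.91% × 250.0 = 94.78 g
  MgO: 19.59% × 250.0 = 48.98 g
A balance pass over the oxides, using the reported weights, at the basis given (oxide sums agree with the targets once rounding is allowed for):
  ZrO2: 64.54·0.6725 = 43.40 g (target 43.40 g)
  TiO2: 25.51·0.9898 = 25.25 g (target 25.25 g)
  SrO: 10.08·0.6985 = 7.041 g (target 7.042 g)
  Na2O: 52.17·0.5861 = 30.58 g (target 30.58 g)
  SiO2: 116.5·0.6325 + 64.54·0.3265 = 94.76 g (target 94.78 g)
  MgO: 116.5·0.3180 + 12.10·0.9849 = 48.96 g (target 48.98 g)
Consistency of the glass mass: total batch − LOI = 250.0 g (summing oxide targets gives 250.0 g; with the basis standing at 250.0 g — a pure rounding effect).
Whole-batch sum: Σ batch = 280.9 g; ignition loss, Σ(batch × LOI) = 30.91 g; yield = glass ÷ total batch = 89.00%.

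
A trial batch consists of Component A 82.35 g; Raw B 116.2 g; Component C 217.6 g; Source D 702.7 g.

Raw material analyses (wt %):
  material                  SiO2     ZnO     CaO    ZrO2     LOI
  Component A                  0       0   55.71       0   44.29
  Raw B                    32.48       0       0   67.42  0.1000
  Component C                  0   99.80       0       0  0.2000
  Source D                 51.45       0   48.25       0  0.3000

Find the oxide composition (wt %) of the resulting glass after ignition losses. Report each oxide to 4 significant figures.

Working values appear (rounded to four significant digits) across the worked steps. The working math runs at exact precision from start to finish. Every reported figure sees exactly one rounding; all derived quantities, which include the totals, the yield, LOI, net glass mass, four oxide percentages, are recomputed in full precision, precisely as stated by the question or the answer, from the weighed amounts per 1080 g of glass.
Per-oxide mass from batch:
  SiO2: 116.2·0.3248 + 702.7·0.5145 = 399.3 g
  ZnO: 217.6·0.9980 = 217.2 g
  CaO: 82.35·0.5571 + 702.7·0.4825 = 384.9 g
  ZrO2: 116.2·0.6742 = 78.34 g
LOI: 82.35·0.4429 + 116.2·0.001000 + 217.6·0.002000 + 702.7·0.003000 = 39.13 g
Resulting glass, batch − LOI: 1119 − 39.13 = 1080 g (matching Σ of the oxides)
each wt % is 100 × oxide ÷ glass

Glass mass = 1080 g (batch 1119 − LOI 39.13).
Composition: SiO2 36.98%, ZnO 20.11%, CaO 35.65%, ZrO2 7.256%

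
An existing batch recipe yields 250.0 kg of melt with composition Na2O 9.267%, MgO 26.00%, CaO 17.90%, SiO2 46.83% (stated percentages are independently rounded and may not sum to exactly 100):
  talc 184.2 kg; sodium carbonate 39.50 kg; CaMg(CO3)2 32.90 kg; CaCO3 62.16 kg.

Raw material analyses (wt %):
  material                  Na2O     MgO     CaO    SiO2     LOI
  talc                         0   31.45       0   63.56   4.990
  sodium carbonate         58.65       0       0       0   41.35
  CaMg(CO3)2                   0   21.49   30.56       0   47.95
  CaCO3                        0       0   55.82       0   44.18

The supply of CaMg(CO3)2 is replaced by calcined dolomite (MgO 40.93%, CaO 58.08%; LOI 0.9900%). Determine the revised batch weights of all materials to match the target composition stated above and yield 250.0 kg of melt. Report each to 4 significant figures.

Revised batch per 250.0 kg melt:
  talc: 184.2 kg
  sodium carbonate: 39.50 kg
  calcined dolomite: 17.27 kg
  CaCO3: 62.19 kg
Total batch = 303.2 kg; LOI loss = 53.17 kg

All arithmetic carries exact precision from start to finish — intermediates appear (rounded to four significant figures) when written out — every reported figure takes a single rounding; all derived quantities are carried in exact precision (four oxide percentages, LOI, the yield, net glass mass, totals) from the weighed amounts for 250.0 kg of glass as given in the problem or answer text.
Oxide-by-oxide targets in 250.0 kg melt:
  Na2O: 9.267% × 250.0 = 23.17 kg
  MgO: 26.00% × 250.0 = 65.00 kg
  CaO: 17.90% × 250.0 = 44.75 kg
  SiO2: 46.83% × 250.0 = 117.1 kg
Verifying the oxide balance given the weights on record, under the basis named above (target by target, the sums agree once rounding is allowed for):
  Na2O: 39.50·0.5865 = 23.17 kg (target 23.17 kg)
  MgO: 184.2·0.3145 + 17.27·0.4093 = 65.00 kg (target 65.00 kg)
  CaO: 17.27·0.5808 + 62.19·0.5582 = 44.74 kg (target 44.75 kg)
  SiO2: 184.2·0.6356 = 117.1 kg (target 117.1 kg)
Glass mass check: whole batch net of LOI = 250.0 kg (the Σ of target masses is 250.0 kg; with the basis standing at 250.0 kg — a pure rounding effect).
Summing the batch: Σ batch = 303.2 kg; Σ batch·LOI gives LOI loss = 53.17 kg; the yield ratio, glass ÷ batch: 82.46%.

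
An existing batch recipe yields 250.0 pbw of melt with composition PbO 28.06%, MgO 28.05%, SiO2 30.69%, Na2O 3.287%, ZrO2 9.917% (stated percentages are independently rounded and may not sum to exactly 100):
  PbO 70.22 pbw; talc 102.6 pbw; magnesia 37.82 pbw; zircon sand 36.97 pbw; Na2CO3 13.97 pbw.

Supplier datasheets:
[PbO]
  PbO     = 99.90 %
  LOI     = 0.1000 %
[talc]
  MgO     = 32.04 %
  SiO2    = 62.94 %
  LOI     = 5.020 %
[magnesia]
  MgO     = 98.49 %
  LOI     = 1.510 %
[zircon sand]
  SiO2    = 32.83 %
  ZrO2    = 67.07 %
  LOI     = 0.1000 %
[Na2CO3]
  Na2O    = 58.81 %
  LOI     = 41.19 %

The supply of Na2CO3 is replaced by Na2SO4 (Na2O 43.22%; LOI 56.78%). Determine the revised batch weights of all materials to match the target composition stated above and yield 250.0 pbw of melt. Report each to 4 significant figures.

Revised batch per 250.0 pbw melt:
  PbO: 70.22 pbw
  talc: 102.6 pbw
  magnesia: 37.82 pbw
  zircon sand: 36.97 pbw
  Na2SO4: 19.01 pbw
Total batch = 266.6 pbw; LOI loss = 16.62 pbw

Each numeric step holds full float precision end to end; intermediates are shown with 4-significant-figure rounding across the worked steps; each reported number is rounded only once — derived quantities (totals, the five compositions, yield, ignition loss, net glass mass) are recomputed at exact precision from the batch weights at 250.0 pbw of glass as quoted within the question or the answer.
Oxide-by-oxide targets in 250.0 pbw melt:
  PbO: 28.06% × 250.0 = 70.15 pbw
  MgO: 28.05% × 250.0 = 70.12 pbw
  SiO2: 30.69% × 250.0 = 76.72 pbw
  Na2O: 3.287% × 250.0 = 8.218 pbw
  ZrO2: 9.917% × 250.0 = 24.79 pbw
Balance tally, oxide-wise, on the weights just shown, versus the basis set out (oxide sums agree with the targets within answer rounding):
  PbO: 70.22·0.9990 = 70.15 pbw (target 70.15 pbw)
  MgO: 102.6·0.3204 + 37.82·0.9849 = 70.12 pbw (target 70.12 pbw)
  SiO2: 102.6·0.6294 + 36.97·0.3283 = 76.71 pbw (target 76.72 pbw)
  Na2O: 19.01·0.4322 = 8.216 pbw (target 8.218 pbw)
  ZrO2: 36.97·0.6707 = 24.80 pbw (target 24.79 pbw)
Glass mass check: Σ batch − LOI loss = 250.0 pbw (per-oxide target masses sum to 250.0 pbw; with the basis standing at 250.0 pbw — gaps are rounding artifacts).
Batch total: Σ batch = 266.6 pbw; loss to ignition Σ batch·LOI = 16.62 pbw; yield = glass ÷ total batch = 93.77%.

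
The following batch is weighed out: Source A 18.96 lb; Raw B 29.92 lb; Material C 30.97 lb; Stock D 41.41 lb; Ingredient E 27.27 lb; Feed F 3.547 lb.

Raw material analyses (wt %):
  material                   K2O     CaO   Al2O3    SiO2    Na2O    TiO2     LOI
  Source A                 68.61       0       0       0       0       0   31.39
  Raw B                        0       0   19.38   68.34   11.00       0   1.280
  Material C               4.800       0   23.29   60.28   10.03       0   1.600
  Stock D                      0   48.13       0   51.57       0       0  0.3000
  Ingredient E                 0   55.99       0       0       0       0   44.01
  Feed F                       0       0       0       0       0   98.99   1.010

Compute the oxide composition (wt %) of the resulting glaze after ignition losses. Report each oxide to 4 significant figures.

Every computation holds full precision throughout — intermediates appear, rounded to four significant digits, in the printout. Every reported value receives exactly one rounding. The derived quantities (six oxide percentages, totals, net glass mass, ignition loss, yield) are computed from the weighed amounts per 133.1 lb of glass at full precision, as given in the problem or answer text.
Oxide masses out of the charge:
  K2O: 18.96·0.6861 + 30.97·0.04800 = 14.50 lb
  CaO: 41.41·0.4813 + 27.27·0.5599 = 35.20 lb
  Al2O3: 29.92·0.1938 + 30.97·0.2329 = 13.01 lb
  SiO2: 29.92·0.6834 + 30.97·0.6028 + 41.41·0.5157 = 60.47 lb
  Na2O: 29.92·0.1100 + 30.97·0.1003 = 6.397 lb
  TiO2: 3.547·0.9899 = 3.511 lb
LOI: 18.96·0.3139 + 29.92·0.01280 + 30.97·0.01600 + 41.41·0.003000 + 27.27·0.4401 + 3.547·0.01010 = 18.99 lb
Glass mass = batch − LOI = 152.1 − 18.99 = 133.1 lb (= Σ oxide masses)
each wt % is 100 × oxide ÷ glass

Glass mass = 133.1 lb (batch 152.1 − LOI 18.99).
Composition: K2O 10.89%, CaO 26.45%, Al2O3 9.777%, SiO2 45.44%, Na2O 4.807%, TiO2 2.638%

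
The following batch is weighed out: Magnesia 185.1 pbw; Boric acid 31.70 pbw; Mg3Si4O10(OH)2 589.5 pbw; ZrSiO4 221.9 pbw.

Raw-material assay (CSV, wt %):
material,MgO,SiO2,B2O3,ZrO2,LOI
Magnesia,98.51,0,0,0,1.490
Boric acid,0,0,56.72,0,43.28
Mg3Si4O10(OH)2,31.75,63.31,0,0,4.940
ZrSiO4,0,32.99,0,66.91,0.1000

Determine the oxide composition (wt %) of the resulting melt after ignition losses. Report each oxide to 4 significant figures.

In-progress results appear, rounded to four significant figures, when written out. Exact precision is kept at all times — exactly one rounding lands on each reported figure. All derived quantities (the four compositions, glass mass, the totals, yield, LOI) are recomputed from the batch weights for 982.4 pbw of glass at full float precision exactly as shown in problem or answer.
Delivered oxide masses:
  MgO: 185.1·0.9851 + 589.5·0.3175 = 369.5 pbw
  SiO2: 589.5·0.6331 + 221.9·0.3299 = 446.4 pbw
  B2O3: 31.70·0.5672 = 17.98 pbw
  ZrO2: 221.9·0.6691 = 148.5 pbw
LOI: 185.1·0.01490 + 31.70·0.4328 + 589.5·0.04940 + 221.9·0.001000 = 45.82 pbw
Glass mass = batch − LOI = 1028 − 45.82 = 982.4 pbw (consistent with Σ oxide mass)
percent by weight: oxide/glass ×100

Glass mass = 982.4 pbw (batch 1028 − LOI 45.82).
Composition: MgO 37.61%, SiO2 45.44%, B2O3 1.830%, ZrO2 15.11%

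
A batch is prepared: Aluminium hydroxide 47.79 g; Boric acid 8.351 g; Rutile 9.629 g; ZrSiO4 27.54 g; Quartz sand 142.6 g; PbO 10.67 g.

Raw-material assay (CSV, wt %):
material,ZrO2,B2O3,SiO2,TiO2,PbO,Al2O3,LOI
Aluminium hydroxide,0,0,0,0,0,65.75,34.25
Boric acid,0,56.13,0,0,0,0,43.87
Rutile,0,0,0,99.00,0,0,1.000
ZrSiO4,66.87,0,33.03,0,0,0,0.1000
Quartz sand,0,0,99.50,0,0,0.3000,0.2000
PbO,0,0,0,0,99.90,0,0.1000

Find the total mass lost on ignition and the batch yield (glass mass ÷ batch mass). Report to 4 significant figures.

LOI loss = 20.45 g; glass = 226.1 g; yield = 91.71%

In-progress results are printed with 4-significant-figure rounding within the worked lines; all internal work holds full precision at all times; each reported value is rounded once only — derived quantities are re-derived from the batch weights per 226.1 g of glass in full precision (the six compositions, glass mass, yield, totals, ignition loss) exactly as printed in either problem or answer.
Loss on ignition, line by line:
  Aluminium hydroxide: 47.79 × 0.3425 = 16.37 g
  Boric acid: 8.351 × 0.4387 = 3.664 g
  Rutile: 9.629 × 0.01000 = 0.09629 g
  ZrSiO4: 27.54 × 0.001000 = 0.02754 g
  Quartz sand: 142.6 × 0.002000 = 0.2852 g
  PbO: 10.67 × 0.001000 = 0.01067 g
Total LOI = 20.45 g
Glass = batch − LOI = 246.6 − 20.45 = 226.1 g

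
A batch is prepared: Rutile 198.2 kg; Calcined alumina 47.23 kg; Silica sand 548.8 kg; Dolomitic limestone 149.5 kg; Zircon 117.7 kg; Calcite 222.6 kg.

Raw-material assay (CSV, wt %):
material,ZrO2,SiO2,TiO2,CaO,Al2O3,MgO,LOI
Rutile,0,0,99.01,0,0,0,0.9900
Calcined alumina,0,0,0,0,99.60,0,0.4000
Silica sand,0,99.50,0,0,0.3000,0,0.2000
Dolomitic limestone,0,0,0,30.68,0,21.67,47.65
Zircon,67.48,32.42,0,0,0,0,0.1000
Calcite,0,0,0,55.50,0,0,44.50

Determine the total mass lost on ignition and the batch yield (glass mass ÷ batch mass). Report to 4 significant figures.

The working math keeps full precision at each step; the intermediate values are displayed rounded to four significant digits in the working; a single rounding finalizes every reported figure; the derived quantities, including the totals, net glass mass, the yield, six oxide percentages, ignition loss, are computed starting from the weights on 1110 kg of glass at full float precision, as written in the question or the answer.
Loss on ignition, line by line:
  Rutile: 198.2 × 0.009900 = 1.962 kg
  Calcined alumina: 47.23 × 0.004000 = 0.1889 kg
  Silica sand: 548.8 × 0.002000 = 1.098 kg
  Dolomitic limestone: 149.5 × 0.4765 = 71.24 kg
  Zircon: 117.7 × 0.001000 = 0.1177 kg
  Calcite: 222.6 × 0.4450 = 99.06 kg
Total LOI = 173.7 kg
Glass = batch − LOI = 1284 − 173.7 = 1110 kg

LOI loss = 173.7 kg; glass = 1110 kg; yield = 86.48%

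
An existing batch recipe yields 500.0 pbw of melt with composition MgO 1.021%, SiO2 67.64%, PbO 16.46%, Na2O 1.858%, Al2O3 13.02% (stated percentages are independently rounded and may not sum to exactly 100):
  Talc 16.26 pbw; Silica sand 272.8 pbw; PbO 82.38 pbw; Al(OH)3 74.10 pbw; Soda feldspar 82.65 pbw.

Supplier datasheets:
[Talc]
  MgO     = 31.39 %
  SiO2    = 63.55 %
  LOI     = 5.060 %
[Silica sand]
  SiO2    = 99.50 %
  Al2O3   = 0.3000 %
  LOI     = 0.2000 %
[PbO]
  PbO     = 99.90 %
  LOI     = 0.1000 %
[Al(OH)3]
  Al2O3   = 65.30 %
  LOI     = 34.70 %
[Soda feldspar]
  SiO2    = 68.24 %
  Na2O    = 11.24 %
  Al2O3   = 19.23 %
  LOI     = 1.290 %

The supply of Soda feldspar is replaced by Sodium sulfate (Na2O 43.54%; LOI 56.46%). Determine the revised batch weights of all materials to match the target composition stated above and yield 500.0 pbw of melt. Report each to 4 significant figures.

Revised batch per 500.0 pbw melt:
  Talc: 16.26 pbw
  Silica sand: 329.5 pbw
  PbO: 82.38 pbw
  Al(OH)3: 98.18 pbw
  Sodium sulfate: 21.34 pbw
Total batch = 547.7 pbw; LOI loss = 47.68 pbw

Intermediates appear, with 4-significant-figure rounding, between the steps — the whole derivation maintains full float precision from first step to last. A single rounding completes every reported figure. All derived quantities are rebuilt at exact precision (LOI, glass mass, the totals, five oxide percentages, yield) starting from the weights at 500.0 pbw of glass as given in question or answer.
The oxide mass targets at 500.0 pbw melt:
  MgO: 1.021% × 500.0 = 5.105 pbw
  SiO2: 67.64% × 500.0 = 338.2 pbw
  PbO: 16.46% × 500.0 = 82.30 pbw
  Na2O: 1.858% × 500.0 = 9.290 pbw
  Al2O3: 13.02% × 500.0 = 65.10 pbw
Balance tally, oxide-wise, working from each reported weight, under the basis named above (sum by sum, the targets are met exact up to rounding of places):
  MgO: 16.26·0.3139 = 5.104 pbw (target 5.105 pbw)
  SiO2: 16.26·0.6355 + 329.5·0.9950 = 338.2 pbw (target 338.2 pbw)
  PbO: 82.38·0.9990 = 82.30 pbw (target 82.30 pbw)
  Na2O: 21.34·0.4354 = 9.291 pbw (target 9.290 pbw)
  Al2O3: 329.5·0.003000 + 98.18·0.6530 = 65.10 pbw (target 65.10 pbw)
Glass-mass bookkeeping: Σ batch − LOI loss = 500.0 pbw (the Σ of target masses is 500.0 pbw; the stated basis being 500.0 pbw — deltas are rounding alone).
Batch grand total — Σ batch = 547.7 pbw; loss to ignition Σ batch·LOI = 47.68 pbw; yield: glass divided by total = 91.29%.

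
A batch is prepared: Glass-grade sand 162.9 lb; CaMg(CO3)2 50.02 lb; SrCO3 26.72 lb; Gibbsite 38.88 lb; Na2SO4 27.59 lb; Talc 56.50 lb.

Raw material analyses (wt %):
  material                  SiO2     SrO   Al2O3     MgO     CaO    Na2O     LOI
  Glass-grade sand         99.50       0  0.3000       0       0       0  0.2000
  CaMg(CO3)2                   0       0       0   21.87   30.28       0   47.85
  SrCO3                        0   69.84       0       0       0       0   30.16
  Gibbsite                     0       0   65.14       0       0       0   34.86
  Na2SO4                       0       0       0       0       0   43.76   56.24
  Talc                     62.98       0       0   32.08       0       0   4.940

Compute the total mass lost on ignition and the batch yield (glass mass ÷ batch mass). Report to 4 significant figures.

Full precision is held in every operation. Mid-chain values are printed, rounded to four significant digits, when written out; exactly one rounding lands on each reported result. All derived quantities (LOI, net glass mass, the six compositions, totals, yield) are computed in full precision from the weighed amounts for 298.4 lb of glass, as quoted within either problem or answer.
Material-by-material LOI:
  Glass-grade sand: 162.9 × 0.002000 = 0.3258 lb
  CaMg(CO3)2: 50.02 × 0.4785 = 23.93 lb
  SrCO3: 26.72 × 0.3016 = 8.059 lb
  Gibbsite: 38.88 × 0.3486 = 13.55 lb
  Na2SO4: 27.59 × 0.5624 = 15.52 lb
  Talc: 56.50 × 0.04940 = 2.791 lb
Total LOI = 64.18 lb
Glass = batch − LOI = 362.6 − 64.18 = 298.4 lb

LOI loss = 64.18 lb; glass = 298.4 lb; yield = 82.30%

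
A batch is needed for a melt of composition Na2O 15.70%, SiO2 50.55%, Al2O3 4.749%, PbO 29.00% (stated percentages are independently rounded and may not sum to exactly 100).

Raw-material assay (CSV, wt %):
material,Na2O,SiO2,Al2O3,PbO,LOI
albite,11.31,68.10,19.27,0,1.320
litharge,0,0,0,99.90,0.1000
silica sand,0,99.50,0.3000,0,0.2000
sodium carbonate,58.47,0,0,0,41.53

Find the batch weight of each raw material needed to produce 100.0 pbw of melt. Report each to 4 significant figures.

Batch per 100.0 pbw melt:
  albite: 24.11 pbw
  litharge: 29.03 pbw
  silica sand: 34.30 pbw
  sodium carbonate: 22.19 pbw
Total batch = 109.6 pbw; LOI loss = 9.631 pbw; yield = 91.21%

Values along the way are printed rounded off to 4 significant digits within the worked lines. All arithmetic runs at full float precision at each step. A single rounding produces each reported result; all derived quantities (glass mass, yield, LOI, the four compositions, totals) are computed in full precision from the batch weights per 100.0 pbw of glass, as quoted within the problem or answer text.
Per-oxide target masses for 100.0 pbw melt:
  Na2O: 15.70% × 100.0 = 15.70 pbw
  SiO2: 50.55% × 100.0 = 50.55 pbw
  Al2O3: 4.749% × 100.0 = 4.749 pbw
  PbO: 29.00% × 100.0 = 29.00 pbw
Verifying the oxide balance with the batch weights as given, at the basis given (target by target, the sums agree net of answer rounding effects):
  Na2O: 24.11·0.1131 + 22.19·0.5847 = 15.70 pbw (target 15.70 pbw)
  SiO2: 24.11·0.6810 + 34.30·0.9950 = 50.55 pbw (target 50.55 pbw)
  Al2O3: 24.11·0.1927 + 34.30·0.003000 = 4.749 pbw (target 4.749 pbw)
  PbO: 29.03·0.9990 = 29.00 pbw (target 29.00 pbw)
Glass-mass closure: Σ batch − LOI loss = 100.0 pbw (per-oxide target masses sum to 100.0 pbw; with the basis standing at 100.0 pbw — deltas are rounding alone).
Adding the batch up: Σ batch = 109.6 pbw; LOI removed, Σ of batch·LOI: 9.631 pbw; yield: glass divided by total = 91.21%.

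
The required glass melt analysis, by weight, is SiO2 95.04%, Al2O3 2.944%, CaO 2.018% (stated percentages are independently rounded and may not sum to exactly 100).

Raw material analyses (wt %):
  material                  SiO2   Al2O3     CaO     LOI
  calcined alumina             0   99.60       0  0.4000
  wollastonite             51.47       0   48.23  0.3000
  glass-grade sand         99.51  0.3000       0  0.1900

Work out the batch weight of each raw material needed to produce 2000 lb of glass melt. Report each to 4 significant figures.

Batch per 2000 lb glass melt:
  calcined alumina: 53.49 lb
  wollastonite: 83.68 lb
  glass-grade sand: 1867 lb
Total batch = 2004 lb; LOI loss = 4.012 lb; yield = 99.80%

The whole derivation maintains full float precision end to end — working values appear, rounded to four significant figures, in the printout; a single rounding yields each reported result; the derived quantities are rebuilt from the batch weights at 2000 lb of glass in full float precision (the yield, the totals, net glass mass, three oxide percentages, ignition loss), precisely as stated by problem or answer.
The oxide mass targets at 2000 lb glass melt:
  SiO2: 95.04% × 2000 = 1901 lb
  Al2O3: 2.944% × 2000 = 58.88 lb
  CaO: 2.018% × 2000 = 40.36 lb
Balance tally, oxide-wise, given the weights on record, at the basis given (target by target, the sums agree inside rounding margins):
  SiO2: 83.68·0.5147 + 1867·0.9951 = 1901 lb (target 1901 lb)
  Al2O3: 53.49·0.9960 + 1867·0.003000 = 58.88 lb (target 58.88 lb)
  CaO: 83.68·0.4823 = 40.36 lb (target 40.36 lb)
Glass-mass closure: the batch minus its LOI: 2000 lb (summing oxide targets gives 2000 lb; stated basis 2000 lb — rounding explains the deltas).
Adding the batch up: Σ batch = 2004 lb; Σ batch·LOI gives LOI loss = 4.012 lb; as yield: glass ÷ batch → 99.80%.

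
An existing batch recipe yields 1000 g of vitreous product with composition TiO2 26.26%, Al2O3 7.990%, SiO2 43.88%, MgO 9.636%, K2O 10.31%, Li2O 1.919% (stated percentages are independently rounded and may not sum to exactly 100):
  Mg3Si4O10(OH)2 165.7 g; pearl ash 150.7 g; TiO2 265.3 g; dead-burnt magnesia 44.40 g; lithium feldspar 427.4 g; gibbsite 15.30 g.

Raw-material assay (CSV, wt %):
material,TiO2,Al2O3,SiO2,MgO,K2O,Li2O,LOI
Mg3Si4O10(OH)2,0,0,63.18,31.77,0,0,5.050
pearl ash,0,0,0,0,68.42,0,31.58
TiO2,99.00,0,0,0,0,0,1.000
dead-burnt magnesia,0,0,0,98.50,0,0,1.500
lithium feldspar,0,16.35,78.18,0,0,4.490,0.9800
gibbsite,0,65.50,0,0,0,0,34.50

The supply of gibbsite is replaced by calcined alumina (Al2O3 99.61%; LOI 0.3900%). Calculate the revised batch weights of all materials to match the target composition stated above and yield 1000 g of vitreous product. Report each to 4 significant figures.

Revised batch per 1000 g vitreous product:
  Mg3Si4O10(OH)2: 165.7 g
  pearl ash: 150.7 g
  TiO2: 265.3 g
  dead-burnt magnesia: 44.40 g
  lithium feldspar: 427.4 g
  calcined alumina: 10.06 g
Total batch = 1064 g; LOI loss = 63.51 g

The whole derivation keeps full float precision from first step to last; mid-chain values are printed (rounded to 4 significant digits) alongside each step. Every reported result carries a single rounding — the derived quantities, which include totals, six oxide percentages, yield, glass mass, ignition loss, are re-derived in full float precision, as they appear in the problem or the answer, from the batch weights per 1000 g of glass.
Oxide-by-oxide targets in 1000 g vitreous product:
  TiO2: 26.26% × 1000 = 262.6 g
  Al2O3: 7.990% × 1000 = 79.90 g
  SiO2: 43.88% × 1000 = 438.8 g
  MgO: 9.636% × 1000 = 96.36 g
  K2O: 10.31% × 1000 = 103.1 g
  Li2O: 1.919% × 1000 = 19.19 g
Sums-versus-targets review applying the batch weights above, versus the basis set out (each sum matches its target mass once rounding is allowed for):
  TiO2: 265.3·0.9900 = 262.6 g (target 262.6 g)
  Al2O3: 427.4·0.1635 + 10.06·0.9961 = 79.90 g (target 79.90 g)
  SiO2: 165.7·0.6318 + 427.4·0.7818 = 438.8 g (target 438.8 g)
  MgO: 165.7·0.3177 + 44.40·0.9850 = 96.38 g (target 96.36 g)
  K2O: 150.7·0.6842 = 103.1 g (target 103.1 g)
  Li2O: 427.4·0.04490 = 19.19 g (target 19.19 g)
The glass-mass cross-check: batch Σ − ignition loss = 1000 g (oxide target masses add up to 1000 g; with the basis standing at 1000 g — differing by rounding only).
Adding the batch up: Σ batch = 1064 g; LOI removed, Σ of batch·LOI: 63.51 g; glass ÷ batch gives a yield of 94.03%.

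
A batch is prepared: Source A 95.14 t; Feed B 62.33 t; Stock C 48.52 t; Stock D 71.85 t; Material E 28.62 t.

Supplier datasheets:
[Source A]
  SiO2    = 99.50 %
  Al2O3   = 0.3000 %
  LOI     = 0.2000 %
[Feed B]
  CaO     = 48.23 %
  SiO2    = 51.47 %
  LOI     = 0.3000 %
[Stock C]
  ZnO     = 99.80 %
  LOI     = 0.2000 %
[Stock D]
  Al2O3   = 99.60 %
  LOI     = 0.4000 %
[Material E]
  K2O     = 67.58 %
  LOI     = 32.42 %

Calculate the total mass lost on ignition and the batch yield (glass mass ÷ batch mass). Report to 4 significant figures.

LOI loss = 10.04 t; glass = 296.4 t; yield = 96.72%

All arithmetic maintains full precision through the solve. Mid-chain values are displayed, rounded to four significant figures, between the steps. Exactly one rounding lands on each reported value; all derived quantities are rebuilt at full float precision (net glass mass, the yield, the totals, LOI, the five compositions) from the batch weights for 296.4 t of glass, as quoted within either problem or answer.
Loss on ignition, line by line:
  Source A: 95.14 × 0.002000 = 0.1903 t
  Feed B: 62.33 × 0.003000 = 0.1870 t
  Stock C: 48.52 × 0.002000 = 0.09704 t
  Stock D: 71.85 × 0.004000 = 0.2874 t
  Material E: 28.62 × 0.3242 = 9.279 t
Total LOI = 10.04 t
Glass = batch − LOI = 306.5 − 10.04 = 296.4 t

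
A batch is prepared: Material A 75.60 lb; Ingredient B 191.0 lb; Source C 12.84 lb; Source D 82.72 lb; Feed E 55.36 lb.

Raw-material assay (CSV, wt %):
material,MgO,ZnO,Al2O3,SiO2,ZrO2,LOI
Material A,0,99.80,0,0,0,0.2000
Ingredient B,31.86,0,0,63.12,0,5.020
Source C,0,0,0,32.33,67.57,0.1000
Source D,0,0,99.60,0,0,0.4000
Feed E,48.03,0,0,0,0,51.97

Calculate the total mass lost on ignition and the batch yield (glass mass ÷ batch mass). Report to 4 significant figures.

LOI loss = 38.85 lb; glass = 378.7 lb; yield = 90.69%

Exact precision is maintained through every step. The intermediate values are shown, rounded to 4 significant digits, at each printed step. Every reported result takes a single rounding — derived quantities, which include net glass mass, five oxide percentages, totals, yield, LOI, are recomputed at exact precision, as quoted within question or answer, from the batch weights on 378.7 lb of glass.
Ignition loss by material:
  Material A: 75.60 × 0.002000 = 0.1512 lb
  Ingredient B: 191.0 × 0.05020 = 9.588 lb
  Source C: 12.84 × 0.001000 = 0.01284 lb
  Source D: 82.72 × 0.004000 = 0.3309 lb
  Feed E: 55.36 × 0.5197 = 28.77 lb
Total LOI = 38.85 lb
Glass = batch − LOI = 417.5 − 38.85 = 378.7 lb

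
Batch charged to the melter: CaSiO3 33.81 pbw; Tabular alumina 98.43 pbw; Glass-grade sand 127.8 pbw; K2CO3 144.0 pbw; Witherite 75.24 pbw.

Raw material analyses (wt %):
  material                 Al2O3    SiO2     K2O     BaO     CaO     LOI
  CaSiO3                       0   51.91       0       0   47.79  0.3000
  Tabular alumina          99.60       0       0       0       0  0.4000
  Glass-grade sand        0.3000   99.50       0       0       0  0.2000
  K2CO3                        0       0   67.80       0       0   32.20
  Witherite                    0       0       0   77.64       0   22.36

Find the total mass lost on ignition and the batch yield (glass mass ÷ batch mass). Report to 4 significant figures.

LOI loss = 63.94 pbw; glass = 415.3 pbw; yield = 86.66%

The working math holds full float precision at every stage. Mid-chain values are printed (rounded to 4 significant digits) at each printed step; each reported value includes exactly one rounding — the derived quantities are carried from the batch weights at 415.3 pbw of glass in full float precision (net glass mass, totals, LOI, the yield, the five compositions), exactly as shown in the question or the answer.
Loss on ignition, line by line:
  CaSiO3: 33.81 × 0.003000 = 0.1014 pbw
  Tabular alumina: 98.43 × 0.004000 = 0.3937 pbw
  Glass-grade sand: 127.8 × 0.002000 = 0.2556 pbw
  K2CO3: 144.0 × 0.3220 = 46.37 pbw
  Witherite: 75.24 × 0.2236 = 16.82 pbw
Total LOI = 63.94 pbw
Glass = batch − LOI = 479.3 − 63.94 = 415.3 pbw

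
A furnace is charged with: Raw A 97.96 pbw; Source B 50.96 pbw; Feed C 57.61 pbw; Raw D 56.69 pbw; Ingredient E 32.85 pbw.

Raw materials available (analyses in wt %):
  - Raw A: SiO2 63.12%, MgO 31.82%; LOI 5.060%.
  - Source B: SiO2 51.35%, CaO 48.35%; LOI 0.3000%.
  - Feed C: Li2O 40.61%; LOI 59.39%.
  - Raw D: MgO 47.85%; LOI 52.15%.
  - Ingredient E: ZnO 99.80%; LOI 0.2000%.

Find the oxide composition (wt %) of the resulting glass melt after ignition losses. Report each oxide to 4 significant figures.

Glass mass = 227.1 pbw (batch 296.1 − LOI 68.95).
Composition: SiO2 38.75%, ZnO 14.44%, MgO 25.67%, CaO 10.85%, Li2O 10.30%

Full float precision is maintained through the solve; intermediates are printed (rounded to four significant digits) in the working; each reported value takes a single rounding — all derived quantities are computed starting from the weights for 227.1 pbw of glass at full float precision (ignition loss, yield, glass mass, five oxide percentages, totals) as set out in either problem or answer.
Delivered oxide masses:
  SiO2: 97.96·0.6312 + 50.96·0.5135 = 88.00 pbw
  ZnO: 32.85·0.9980 = 32.78 pbw
  MgO: 97.96·0.3182 + 56.69·0.4785 = 58.30 pbw
  CaO: 50.96·0.4835 = 24.64 pbw
  Li2O: 57.61·0.4061 = 23.40 pbw
LOI: 97.96·0.05060 + 50.96·0.003000 + 57.61·0.5939 + 56.69·0.5215 + 32.85·0.002000 = 68.95 pbw
batch − LOI leaves glass = 296.1 − 68.95 = 227.1 pbw (the oxide masses sum to this)
percent share: oxide ÷ glass, ×100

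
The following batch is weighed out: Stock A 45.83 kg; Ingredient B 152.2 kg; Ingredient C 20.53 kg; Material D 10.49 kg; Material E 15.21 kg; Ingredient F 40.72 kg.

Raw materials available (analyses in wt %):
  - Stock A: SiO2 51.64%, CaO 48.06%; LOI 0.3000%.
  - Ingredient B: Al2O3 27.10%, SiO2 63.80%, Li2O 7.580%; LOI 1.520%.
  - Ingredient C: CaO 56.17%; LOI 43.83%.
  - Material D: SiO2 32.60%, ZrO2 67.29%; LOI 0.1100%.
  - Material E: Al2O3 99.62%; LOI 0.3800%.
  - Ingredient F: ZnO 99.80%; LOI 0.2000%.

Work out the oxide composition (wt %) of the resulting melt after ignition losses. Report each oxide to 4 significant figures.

Working values appear (rounded to four significant figures) in the working. All arithmetic carries exact precision from start to finish. Every reported value carries a single rounding — derived quantities (LOI, totals, the six compositions, glass mass, yield) are computed in full float precision starting from the weights per 273.4 kg of glass as they appear in the problem or the answer.
Delivered oxide masses:
  Al2O3: 152.2·0.2710 + 15.21·0.9962 = 56.40 kg
  SiO2: 45.83·0.5164 + 152.2·0.6380 + 10.49·0.3260 = 124.2 kg
  ZrO2: 10.49·0.6729 = 7.059 kg
  ZnO: 40.72·0.9980 = 40.64 kg
  CaO: 45.83·0.4806 + 20.53·0.5617 = 33.56 kg
  Li2O: 152.2·0.07580 = 11.54 kg
LOI: 45.83·0.003000 + 152.2·0.01520 + 20.53·0.4383 + 10.49·0.001100 + 15.21·0.003800 + 40.72·0.002000 = 11.60 kg
Resulting glass, batch − LOI: 285.0 − 11.60 = 273.4 kg (= the summed oxide contributions)
wt % = oxide mass / glass mass × 100

Glass mass = 273.4 kg (batch 285.0 − LOI 11.60).
Composition: Al2O3 20.63%, SiO2 45.43%, ZrO2 2.582%, ZnO 14.87%, CaO 12.28%, Li2O 4.220%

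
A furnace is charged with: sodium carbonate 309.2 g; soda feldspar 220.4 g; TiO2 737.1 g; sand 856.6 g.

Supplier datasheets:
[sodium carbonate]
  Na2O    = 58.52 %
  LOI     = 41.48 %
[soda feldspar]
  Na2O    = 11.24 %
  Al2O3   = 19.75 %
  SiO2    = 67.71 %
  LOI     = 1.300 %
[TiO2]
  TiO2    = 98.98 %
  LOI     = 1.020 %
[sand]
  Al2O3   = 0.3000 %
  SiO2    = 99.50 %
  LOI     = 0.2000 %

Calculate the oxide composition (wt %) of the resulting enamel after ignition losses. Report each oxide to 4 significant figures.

Glass mass = 1983 g (batch 2123 − LOI 140.4).
Composition: Na2O 10.37%, Al2O3 2.325%, TiO2 36.79%, SiO2 50.51%

Working values appear (rounded to 4 significant figures) across the worked steps; all internal work maintains exact precision in all steps — every reported figure includes exactly one rounding; the derived quantities (four oxide percentages, LOI, the totals, net glass mass, the yield) are carried from the weighed amounts per 1983 g of glass at exact precision as set out in question or answer.
Mass of each oxide from the mix:
  Na2O: 309.2·0.5852 + 220.4·0.1124 = 205.7 g
  Al2O3: 220.4·0.1975 + 856.6·0.003000 = 46.10 g
  TiO2: 737.1·0.9898 = 729.6 g
  SiO2: 220.4·0.6771 + 856.6·0.9950 = 1002 g
LOI: 309.2·0.4148 + 220.4·0.01300 + 737.1·0.01020 + 856.6·0.002000 = 140.4 g
batch − LOI leaves glass = 2123 − 140.4 = 1983 g (equal to the oxide-mass sum)
percent by weight: oxide/glass ×100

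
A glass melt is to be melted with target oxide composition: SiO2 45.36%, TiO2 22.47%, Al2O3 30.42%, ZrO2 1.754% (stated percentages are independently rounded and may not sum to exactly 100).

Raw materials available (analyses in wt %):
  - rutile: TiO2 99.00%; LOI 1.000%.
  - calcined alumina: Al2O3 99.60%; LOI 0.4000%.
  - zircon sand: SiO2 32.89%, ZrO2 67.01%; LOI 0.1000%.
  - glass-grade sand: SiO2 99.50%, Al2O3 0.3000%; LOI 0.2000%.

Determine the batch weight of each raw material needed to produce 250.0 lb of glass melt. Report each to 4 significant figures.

The whole derivation keeps full float precision at all times. In-progress results appear, rounded to four significant digits, across the worked steps; each reported figure takes a single rounding. All derived quantities, including the yield, glass mass, four oxide percentages, ignition loss, the totals, are computed starting from the weights for 250.0 lb of glass at full precision, as they appear in question or answer.
Target oxide masses per 250.0 lb glass melt:
  SiO2: 45.36% × 250.0 = 113.4 lb
  TiO2: 22.47% × 250.0 = 56.18 lb
  Al2O3: 30.42% × 250.0 = 76.05 lb
  ZrO2: 1.754% × 250.0 = 4.385 lb
Oxide-by-oxide audit working from each reported weight, under the basis named above (oxide sums agree with the targets net of answer rounding effects):
  SiO2: 6.544·0.3289 + 111.8·0.9950 = 113.4 lb (target 113.4 lb)
  TiO2: 56.74·0.9900 = 56.17 lb (target 56.18 lb)
  Al2O3: 76.02·0.9960 + 111.8·0.003000 = 76.05 lb (target 76.05 lb)
  ZrO2: 6.544·0.6701 = 4.385 lb (target 4.385 lb)
The glass-mass cross-check: whole batch net of LOI = 250.0 lb (per-oxide target masses sum to 250.0 lb; the stated basis being 250.0 lb — gaps are rounding artifacts).
Whole-batch sum: Σ batch = 251.1 lb; LOI loss = Σ batch·LOI = 1.102 lb; the yield ratio, glass ÷ batch: 99.56%.

Batch per 250.0 lb glass melt:
  rutile: 56.74 lb
  calcined alumina: 76.02 lb
  zircon sand: 6.544 lb
  glass-grade sand: 111.8 lb
Total batch = 251.1 lb; LOI loss = 1.102 lb; yield = 99.56%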